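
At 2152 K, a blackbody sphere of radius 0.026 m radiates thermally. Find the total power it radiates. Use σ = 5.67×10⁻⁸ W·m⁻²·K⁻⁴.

A = 4πr² = 4π × (0.026)² = 8.49×10^-3 m².
P = σAT⁴ = 5.67×10⁻⁸ × 8.49×10^-3 × (2152)⁴ = 5.67×10⁻⁸ × 8.49×10^-3 × 2.14×10^13.
P = 10300 W.

P ≈ 10300 W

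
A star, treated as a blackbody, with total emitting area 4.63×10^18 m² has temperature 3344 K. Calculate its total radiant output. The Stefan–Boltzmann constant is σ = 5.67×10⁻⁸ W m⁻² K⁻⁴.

P = σAT⁴ = 5.67×10⁻⁸ × 4.63×10^18 × (3344)⁴ = 5.67×10⁻⁸ × 4.63×10^18 × 1.25×10^14.
P = 3.28×10^25 W.

P ≈ 3.28×10^25 W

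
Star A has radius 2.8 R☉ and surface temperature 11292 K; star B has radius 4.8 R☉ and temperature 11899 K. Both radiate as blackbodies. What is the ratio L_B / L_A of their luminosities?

L_B/L_A ≈ 3.62

L = 4πR²σT⁴ ∝ R²T⁴, so L_B/L_A = (4.8/2.8)² × (11899/11292)⁴ = 2.94 × 1.23 = 3.62.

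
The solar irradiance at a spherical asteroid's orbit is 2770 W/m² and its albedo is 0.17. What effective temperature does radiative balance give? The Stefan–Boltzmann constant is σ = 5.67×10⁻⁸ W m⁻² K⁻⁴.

T ≈ 317 K

Power absorbed = (1−a)S·πR²; power emitted = 4πR²σT⁴. Equating and cancelling πR²:
T = ((1−a)S / 4σ)^(1/4) = (2300 / (4 × 5.67×10⁻⁸))^(1/4) = (1.01×10^10)^(1/4).
T = 317 K.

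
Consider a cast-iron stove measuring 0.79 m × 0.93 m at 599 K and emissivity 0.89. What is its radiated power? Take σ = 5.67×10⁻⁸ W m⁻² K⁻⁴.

A = 0.79 × 0.93 = 0.735 m².
Stefan–Boltzmann: P = εσAT⁴ = 0.89 × 5.67×10⁻⁸ × 0.735 × (599)⁴ = 0.89 × 5.67×10⁻⁸ × 0.735 × 1.29×10^11.
P = 4770 W.

P ≈ 4770 W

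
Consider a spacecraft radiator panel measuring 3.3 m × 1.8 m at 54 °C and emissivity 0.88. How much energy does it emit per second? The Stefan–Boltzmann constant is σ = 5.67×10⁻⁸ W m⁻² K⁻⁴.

P ≈ 3390 W

A = 3.3 × 1.8 = 5.94 m².
54 °C = 327 K.
P = εσAT⁴ = 0.88 × 5.67×10⁻⁸ × 5.94 × (327)⁴ = 0.88 × 5.67×10⁻⁸ × 5.94 × 1.14×10^10.
P = 3390 W.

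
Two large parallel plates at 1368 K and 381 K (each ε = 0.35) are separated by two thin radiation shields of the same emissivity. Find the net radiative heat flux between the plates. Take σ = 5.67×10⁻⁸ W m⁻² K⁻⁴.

Each of the 3 gaps contributes resistance (2/ε − 1) = 2/0.35 − 1 = 4.714; total = 14.14.
q = σ(T₁⁴ − T₂⁴) / 14.14 = 5.67×10⁻⁸ × 3.48×10^12 / 14.14 = 14000 W/m².

q ≈ 14000 W/m²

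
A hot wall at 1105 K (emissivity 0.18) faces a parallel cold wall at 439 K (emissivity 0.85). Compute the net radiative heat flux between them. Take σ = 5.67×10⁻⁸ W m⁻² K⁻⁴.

For two large parallel gray plates, q = σ(T₁⁴ − T₂⁴) / (1/ε₁ + 1/ε₂ − 1).
1/ε₁ + 1/ε₂ − 1 = 1/0.18 + 1/0.85 − 1 = 5.732.
T₁⁴ − T₂⁴ = 1.49×10^12 − 3.71×10^10 = 1.45×10^12 K⁴.
q = 5.67×10⁻⁸ × 1.45×10^12 / 5.732 = 14400 W/m².

q ≈ 14400 W/m²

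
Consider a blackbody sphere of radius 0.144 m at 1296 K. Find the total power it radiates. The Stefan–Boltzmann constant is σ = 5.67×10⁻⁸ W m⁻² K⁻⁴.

A = 4πr² = 4π × (0.144)² = 0.261 m².
P = σAT⁴ = 5.67×10⁻⁸ × 0.261 × (1296)⁴ = 5.67×10⁻⁸ × 0.261 × 2.82×10^12.
P = 41700 W.

P ≈ 41700 W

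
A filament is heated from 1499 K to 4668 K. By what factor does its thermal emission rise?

ratio ≈ 94.0

P ∝ T⁴, so the ratio is (4668/1499)⁴ = (3.114)⁴ = 94.0.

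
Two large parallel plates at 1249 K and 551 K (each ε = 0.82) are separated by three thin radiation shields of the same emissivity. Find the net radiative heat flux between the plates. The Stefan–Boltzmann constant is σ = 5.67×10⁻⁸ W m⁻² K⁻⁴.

Each of the 4 gaps contributes resistance (2/ε − 1) = 2/0.82 − 1 = 1.439; total = 5.756.
q = σ(T₁⁴ − T₂⁴) / 5.756 = 5.67×10⁻⁸ × 2.34×10^12 / 5.756 = 23100 W/m².

q ≈ 23100 W/m²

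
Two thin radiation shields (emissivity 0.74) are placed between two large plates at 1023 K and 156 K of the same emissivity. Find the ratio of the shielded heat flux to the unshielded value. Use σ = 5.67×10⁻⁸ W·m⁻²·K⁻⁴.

With N identical shields there are N+1 = 3 gaps in series, each with the same radiative resistance, so the flux falls to 1/(N+1) of its unshielded value.

ratio ≈ 0.333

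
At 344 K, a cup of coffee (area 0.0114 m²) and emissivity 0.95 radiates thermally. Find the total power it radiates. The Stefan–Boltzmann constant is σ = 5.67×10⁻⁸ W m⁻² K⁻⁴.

P = εσAT⁴ = 0.95 × 5.67×10⁻⁸ × 0.0114 × (344)⁴ = 0.95 × 5.67×10⁻⁸ × 0.0114 × 1.40×10^10.
P = 8.60 W.

P ≈ 8.60 W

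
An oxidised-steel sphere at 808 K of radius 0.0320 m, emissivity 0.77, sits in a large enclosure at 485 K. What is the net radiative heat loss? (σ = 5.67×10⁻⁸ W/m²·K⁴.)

Q ≈ 208 W

A = 4πr² = 4π × (0.0320)² = 0.0129 m².
Q = εσA(T⁴ − T_s⁴). T⁴ − T_s⁴ = (808)⁴ − (485)⁴ = 4.26×10^11 − 5.53×10^10 = 3.71×10^11 K⁴.
Q = 0.77 × 5.67×10⁻⁸ × 0.0129 × 3.71×10^11 = 208 W.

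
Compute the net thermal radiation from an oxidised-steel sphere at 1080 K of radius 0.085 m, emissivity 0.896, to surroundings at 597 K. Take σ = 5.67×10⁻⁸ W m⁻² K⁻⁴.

A = 4πr² = 4π × (0.085)² = 0.0908 m².
Q = εσA(T⁴ − T_s⁴). T⁴ − T_s⁴ = (1080)⁴ − (597)⁴ = 1.36×10^12 − 1.27×10^11 = 1.23×10^12 K⁴.
Q = 0.896 × 5.67×10⁻⁸ × 0.0908 × 1.23×10^12 = 5690 W.

Q ≈ 5690 W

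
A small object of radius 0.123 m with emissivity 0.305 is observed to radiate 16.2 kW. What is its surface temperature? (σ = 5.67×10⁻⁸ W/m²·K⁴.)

A = 4πr² = 4π × (0.123)² = 0.190 m².
From P = εσAT⁴, T = (P / εσA)^(1/4) = (16200 / (0.305 × 5.67×10⁻⁸ × 0.190))^(1/4).
T = (4.93×10^12)^(1/4) = 1490 K.

T ≈ 1490 K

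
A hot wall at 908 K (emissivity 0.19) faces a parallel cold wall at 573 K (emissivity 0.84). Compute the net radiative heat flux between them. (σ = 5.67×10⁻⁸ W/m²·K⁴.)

q ≈ 5950 W/m²

For two large parallel gray plates, q = σ(T₁⁴ − T₂⁴) / (1/ε₁ + 1/ε₂ − 1).
1/ε₁ + 1/ε₂ − 1 = 1/0.19 + 1/0.84 − 1 = 5.454.
T₁⁴ − T₂⁴ = 6.80×10^11 − 1.08×10^11 = 5.72×10^11 K⁴.
q = 5.67×10⁻⁸ × 5.72×10^11 / 5.454 = 5950 W/m².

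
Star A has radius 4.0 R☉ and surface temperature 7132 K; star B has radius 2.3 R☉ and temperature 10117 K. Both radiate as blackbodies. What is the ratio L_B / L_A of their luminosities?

L_B/L_A ≈ 1.34

L = 4πR²σT⁴ ∝ R²T⁴, so L_B/L_A = (2.3/4.0)² × (10117/7132)⁴ = 0.331 × 4.05 = 1.34.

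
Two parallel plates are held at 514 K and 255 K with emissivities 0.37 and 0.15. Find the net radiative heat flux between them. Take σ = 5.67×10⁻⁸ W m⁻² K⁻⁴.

q ≈ 444 W/m²

For two large parallel gray plates, q = σ(T₁⁴ − T₂⁴) / (1/ε₁ + 1/ε₂ − 1).
1/ε₁ + 1/ε₂ − 1 = 1/0.37 + 1/0.15 − 1 = 8.369.
T₁⁴ − T₂⁴ = 6.98×10^10 − 4.23×10^9 = 6.56×10^10 K⁴.
q = 5.67×10⁻⁸ × 6.56×10^10 / 8.369 = 444 W/m².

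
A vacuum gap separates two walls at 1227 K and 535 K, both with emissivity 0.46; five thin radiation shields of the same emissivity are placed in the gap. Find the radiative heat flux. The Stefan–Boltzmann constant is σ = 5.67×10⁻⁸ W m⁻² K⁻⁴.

Each of the 6 gaps contributes resistance (2/ε − 1) = 2/0.46 − 1 = 3.348; total = 20.09.
q = σ(T₁⁴ − T₂⁴) / 20.09 = 5.67×10⁻⁸ × 2.18×10^12 / 20.09 = 6170 W/m².

q ≈ 6170 W/m²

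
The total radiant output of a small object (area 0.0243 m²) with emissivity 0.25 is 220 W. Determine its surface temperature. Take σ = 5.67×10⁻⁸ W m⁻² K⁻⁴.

From P = εσAT⁴, T = (P / εσA)^(1/4) = (220 / (0.25 × 5.67×10⁻⁸ × 0.0243))^(1/4).
T = (6.39×10^11)^(1/4) = 894 K.

T ≈ 894 K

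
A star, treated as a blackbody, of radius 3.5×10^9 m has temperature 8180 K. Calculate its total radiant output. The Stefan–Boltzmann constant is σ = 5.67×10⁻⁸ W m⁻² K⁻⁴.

P ≈ 3.91×10^28 W

A = 4πr² = 4π × (3.5×10^9)² = 1.54×10^20 m².
P = σAT⁴ = 5.67×10⁻⁸ × 1.54×10^20 × (8180)⁴ = 5.67×10⁻⁸ × 1.54×10^20 × 4.48×10^15.
P = 3.91×10^28 W.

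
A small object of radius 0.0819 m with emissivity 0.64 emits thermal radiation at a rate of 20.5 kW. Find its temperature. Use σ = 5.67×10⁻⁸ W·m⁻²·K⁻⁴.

T ≈ 1610 K

A = 4πr² = 4π × (0.0819)² = 0.0843 m².
From P = εσAT⁴, T = (P / εσA)^(1/4) = (20500 / (0.64 × 5.67×10⁻⁸ × 0.0843))^(1/4).
T = (6.70×10^12)^(1/4) = 1610 K.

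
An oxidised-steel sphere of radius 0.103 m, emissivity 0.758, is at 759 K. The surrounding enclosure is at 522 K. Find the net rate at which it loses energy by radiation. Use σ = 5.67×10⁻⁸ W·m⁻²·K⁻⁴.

Q ≈ 1480 W

A = 4πr² = 4π × (0.103)² = 0.133 m².
Q = εσA(T⁴ − T_s⁴). T⁴ − T_s⁴ = (759)⁴ − (522)⁴ = 3.32×10^11 − 7.42×10^10 = 2.58×10^11 K⁴.
Q = 0.758 × 5.67×10⁻⁸ × 0.133 × 2.58×10^11 = 1480 W.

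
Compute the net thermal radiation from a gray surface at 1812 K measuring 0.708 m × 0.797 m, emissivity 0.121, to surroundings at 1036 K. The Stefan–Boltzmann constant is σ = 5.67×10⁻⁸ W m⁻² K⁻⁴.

Q ≈ 37300 W

A = 0.708 × 0.797 = 0.564 m².
Q = εσA(T⁴ − T_s⁴). T⁴ − T_s⁴ = (1812)⁴ − (1036)⁴ = 1.08×10^13 − 1.15×10^12 = 9.63×10^12 K⁴.
Q = 0.121 × 5.67×10⁻⁸ × 0.564 × 9.63×10^12 = 37300 W.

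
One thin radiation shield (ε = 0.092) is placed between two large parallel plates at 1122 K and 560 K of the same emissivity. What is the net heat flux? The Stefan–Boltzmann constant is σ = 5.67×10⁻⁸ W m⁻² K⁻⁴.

Each of the 2 gaps contributes resistance (2/ε − 1) = 2/0.092 − 1 = 20.74; total = 41.48.
q = σ(T₁⁴ − T₂⁴) / 41.48 = 5.67×10⁻⁸ × 1.49×10^12 / 41.48 = 2030 W/m².

q ≈ 2030 W/m²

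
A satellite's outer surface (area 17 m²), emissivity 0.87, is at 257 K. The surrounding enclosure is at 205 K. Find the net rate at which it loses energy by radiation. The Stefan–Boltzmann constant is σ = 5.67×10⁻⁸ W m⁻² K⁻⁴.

Q ≈ 2180 W

Q = εσA(T⁴ − T_s⁴). T⁴ − T_s⁴ = (257)⁴ − (205)⁴ = 4.36×10^9 − 1.77×10^9 = 2.60×10^9 K⁴.
Q = 0.87 × 5.67×10⁻⁸ × 17.0 × 2.60×10^9 = 2180 W.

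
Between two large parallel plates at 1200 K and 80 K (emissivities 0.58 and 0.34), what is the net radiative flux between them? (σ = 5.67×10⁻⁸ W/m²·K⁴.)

q ≈ 32100 W/m²

For two large parallel gray plates, q = σ(T₁⁴ − T₂⁴) / (1/ε₁ + 1/ε₂ − 1).
1/ε₁ + 1/ε₂ − 1 = 1/0.58 + 1/0.34 − 1 = 3.665.
T₁⁴ − T₂⁴ = 2.07×10^12 − 4.10×10^7 = 2.07×10^12 K⁴.
q = 5.67×10⁻⁸ × 2.07×10^12 / 3.665 = 32100 W/m².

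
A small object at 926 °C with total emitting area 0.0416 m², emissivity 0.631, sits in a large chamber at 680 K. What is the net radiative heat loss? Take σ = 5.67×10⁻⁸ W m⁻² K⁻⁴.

Convert: 926 °C = 1199 K.
Q = εσA(T⁴ − T_s⁴). T⁴ − T_s⁴ = (1199)⁴ − (680)⁴ = 2.07×10^12 − 2.14×10^11 = 1.85×10^12 K⁴.
Q = 0.631 × 5.67×10⁻⁸ × 0.0416 × 1.85×10^12 = 2760 W.

Q ≈ 2760 W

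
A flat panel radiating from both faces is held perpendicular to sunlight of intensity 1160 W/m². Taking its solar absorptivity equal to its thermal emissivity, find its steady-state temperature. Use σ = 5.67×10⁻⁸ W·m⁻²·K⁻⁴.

T ≈ 318 K

Absorbed flux αS = emitted flux 2εσT⁴ per unit area; with α = ε this gives T = (S/2σ)^(1/4).
T = (1160 / (2 × 5.67×10⁻⁸))^(1/4) = (1.02×10^10)^(1/4).
T = 318 K.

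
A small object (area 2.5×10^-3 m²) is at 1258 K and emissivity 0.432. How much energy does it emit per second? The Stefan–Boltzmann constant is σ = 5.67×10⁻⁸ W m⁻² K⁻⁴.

P = εσAT⁴ = 0.432 × 5.67×10⁻⁸ × 2.50×10^-3 × (1258)⁴ = 0.432 × 5.67×10⁻⁸ × 2.50×10^-3 × 2.50×10^12.
P = 153 W.

P ≈ 153 W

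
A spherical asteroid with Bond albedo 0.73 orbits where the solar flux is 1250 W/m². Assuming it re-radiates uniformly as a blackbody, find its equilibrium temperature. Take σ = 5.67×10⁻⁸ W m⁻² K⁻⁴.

T ≈ 196 K

Power absorbed = (1−a)S·πR²; power emitted = 4πR²σT⁴. Equating and cancelling πR²:
T = ((1−a)S / 4σ)^(1/4) = (338 / (4 × 5.67×10⁻⁸))^(1/4) = (1.49×10^9)^(1/4).
T = 196 K.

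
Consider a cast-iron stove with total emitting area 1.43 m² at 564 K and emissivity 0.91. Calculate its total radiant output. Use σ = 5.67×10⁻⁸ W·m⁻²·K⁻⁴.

P ≈ 7470 W

P = εσAT⁴ = 0.91 × 5.67×10⁻⁸ × 1.43 × (564)⁴ = 0.91 × 5.67×10⁻⁸ × 1.43 × 1.01×10^11.
P = 7470 W.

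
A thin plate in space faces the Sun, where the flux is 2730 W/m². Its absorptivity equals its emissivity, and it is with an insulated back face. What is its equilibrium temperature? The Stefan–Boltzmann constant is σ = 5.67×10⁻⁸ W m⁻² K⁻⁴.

Absorbed flux αS = emitted flux εσT⁴ (one radiating face); with α = ε, T = (S/σ)^(1/4).
T = (2730 / 5.67×10⁻⁸)^(1/4) = (4.81×10^10)^(1/4).
T = 468 K.

T ≈ 468 K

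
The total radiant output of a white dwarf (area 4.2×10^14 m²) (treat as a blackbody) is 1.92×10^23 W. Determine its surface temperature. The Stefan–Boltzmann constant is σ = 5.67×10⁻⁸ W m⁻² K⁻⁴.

From P = σAT⁴, T = (P / σA)^(1/4) = (1.92×10^23 / (5.67×10⁻⁸ × 4.20×10^14))^(1/4).
T = (8.06×10^15)^(1/4) = 9480 K.

T ≈ 9480 K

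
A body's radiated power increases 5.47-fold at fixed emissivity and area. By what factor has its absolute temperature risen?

P ∝ T⁴ ⇒ T ∝ P^(1/4), so T scales by (5.47)^(1/4) = 1.53.

factor ≈ 1.53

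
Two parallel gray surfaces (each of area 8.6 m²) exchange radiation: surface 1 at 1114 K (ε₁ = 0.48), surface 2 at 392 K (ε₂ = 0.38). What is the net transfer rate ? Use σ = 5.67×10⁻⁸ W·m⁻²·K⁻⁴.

Q ≈ 1.99×10^5 W

For two large parallel gray plates, q = σ(T₁⁴ − T₂⁴) / (1/ε₁ + 1/ε₂ − 1).
1/ε₁ + 1/ε₂ − 1 = 1/0.48 + 1/0.38 − 1 = 3.715.
T₁⁴ − T₂⁴ = 1.54×10^12 − 2.36×10^10 = 1.52×10^12 K⁴.
q = 5.67×10⁻⁸ × 1.52×10^12 / 3.715 = 23100 W/m².
Q = q·A = 23100 × 8.6 = 1.99×10^5 W.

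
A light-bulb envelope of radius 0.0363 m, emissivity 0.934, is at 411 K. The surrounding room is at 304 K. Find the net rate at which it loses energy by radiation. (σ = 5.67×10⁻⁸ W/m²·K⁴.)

Q ≈ 17.5 W

A = 4πr² = 4π × (0.0363)² = 0.0166 m².
Q = εσA(T⁴ − T_s⁴). T⁴ − T_s⁴ = (411)⁴ − (304)⁴ = 2.85×10^10 − 8.54×10^9 = 2.00×10^10 K⁴.
Q = 0.934 × 5.67×10⁻⁸ × 0.0166 × 2.00×10^10 = 17.5 W.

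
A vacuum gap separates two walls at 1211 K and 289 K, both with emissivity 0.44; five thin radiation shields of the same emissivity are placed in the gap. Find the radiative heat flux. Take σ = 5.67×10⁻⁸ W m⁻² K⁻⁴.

Each of the 6 gaps contributes resistance (2/ε − 1) = 2/0.44 − 1 = 3.545; total = 21.27.
q = σ(T₁⁴ − T₂⁴) / 21.27 = 5.67×10⁻⁸ × 2.14×10^12 / 21.27 = 5710 W/m².

q ≈ 5710 W/m²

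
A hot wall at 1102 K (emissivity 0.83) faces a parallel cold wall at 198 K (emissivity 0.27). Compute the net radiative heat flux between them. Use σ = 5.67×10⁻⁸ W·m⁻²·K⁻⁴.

For two large parallel gray plates, q = σ(T₁⁴ − T₂⁴) / (1/ε₁ + 1/ε₂ − 1).
1/ε₁ + 1/ε₂ − 1 = 1/0.83 + 1/0.27 − 1 = 3.909.
T₁⁴ − T₂⁴ = 1.47×10^12 − 1.54×10^9 = 1.47×10^12 K⁴.
q = 5.67×10⁻⁸ × 1.47×10^12 / 3.909 = 21400 W/m².

q ≈ 21400 W/m²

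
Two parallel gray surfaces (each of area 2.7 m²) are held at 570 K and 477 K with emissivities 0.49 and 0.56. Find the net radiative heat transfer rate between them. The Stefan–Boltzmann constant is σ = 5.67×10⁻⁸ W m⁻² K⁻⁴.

Q ≈ 2910 W

For two large parallel gray plates, q = σ(T₁⁴ − T₂⁴) / (1/ε₁ + 1/ε₂ − 1).
1/ε₁ + 1/ε₂ − 1 = 1/0.49 + 1/0.56 − 1 = 2.827.
T₁⁴ − T₂⁴ = 1.06×10^11 − 5.18×10^10 = 5.38×10^10 K⁴.
q = 5.67×10⁻⁸ × 5.38×10^10 / 2.827 = 1080 W/m².
Q = q·A = 1080 × 2.7 = 2910 W.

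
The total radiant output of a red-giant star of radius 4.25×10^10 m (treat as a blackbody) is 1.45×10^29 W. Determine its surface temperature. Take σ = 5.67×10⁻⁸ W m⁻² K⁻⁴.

A = 4πr² = 4π × (4.25×10^10)² = 2.27×10^22 m².
From P = σAT⁴, T = (P / σA)^(1/4) = (1.45×10^29 / (5.67×10⁻⁸ × 2.27×10^22))^(1/4).
T = (1.13×10^14)^(1/4) = 3260 K.

T ≈ 3260 K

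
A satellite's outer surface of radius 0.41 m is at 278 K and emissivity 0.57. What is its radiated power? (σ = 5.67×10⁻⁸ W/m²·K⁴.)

P ≈ 408 W

A = 4πr² = 4π × (0.41)² = 2.11 m².
P = εσAT⁴ = 0.57 × 5.67×10⁻⁸ × 2.11 × (278)⁴ = 0.57 × 5.67×10⁻⁸ × 2.11 × 5.97×10^9.
P = 408 W.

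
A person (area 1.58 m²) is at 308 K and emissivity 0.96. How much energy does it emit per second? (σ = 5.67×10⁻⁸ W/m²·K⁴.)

P ≈ 774 W

Stefan–Boltzmann: P = εσAT⁴ = 0.96 × 5.67×10⁻⁸ × 1.58 × (308)⁴ = 0.96 × 5.67×10⁻⁸ × 1.58 × 9.00×10^9.
P = 774 W.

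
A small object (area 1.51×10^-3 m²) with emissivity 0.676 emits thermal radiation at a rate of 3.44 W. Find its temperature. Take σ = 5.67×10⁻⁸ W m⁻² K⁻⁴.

From P = εσAT⁴, T = (P / εσA)^(1/4) = (3.44 / (0.676 × 5.67×10⁻⁸ × 1.51×10^-3))^(1/4).
T = (5.94×10^10)^(1/4) = 494 K.

T ≈ 494 K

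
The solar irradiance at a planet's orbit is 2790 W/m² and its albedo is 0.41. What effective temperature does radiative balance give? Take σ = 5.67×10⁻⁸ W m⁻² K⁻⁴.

Power absorbed = (1−a)S·πR²; power emitted = 4πR²σT⁴. Equating and cancelling πR²:
T = ((1−a)S / 4σ)^(1/4) = (1650 / (4 × 5.67×10⁻⁸))^(1/4) = (7.26×10^9)^(1/4).
T = 292 K.

T ≈ 292 K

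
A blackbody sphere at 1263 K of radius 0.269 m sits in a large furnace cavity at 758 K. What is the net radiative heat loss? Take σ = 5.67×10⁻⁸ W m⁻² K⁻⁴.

Q ≈ 1.14×10^5 W

A = 4πr² = 4π × (0.269)² = 0.909 m².
Q = σA(T⁴ − T_s⁴). T⁴ − T_s⁴ = (1263)⁴ − (758)⁴ = 2.54×10^12 − 3.30×10^11 = 2.21×10^12 K⁴.
Q = 5.67×10⁻⁸ × 0.909 × 2.21×10^12 = 1.14×10^5 W.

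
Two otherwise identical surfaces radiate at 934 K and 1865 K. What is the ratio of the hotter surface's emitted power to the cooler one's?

P ∝ T⁴, so the ratio is (1865/934)⁴ = (1.997)⁴ = 15.9.

ratio ≈ 15.9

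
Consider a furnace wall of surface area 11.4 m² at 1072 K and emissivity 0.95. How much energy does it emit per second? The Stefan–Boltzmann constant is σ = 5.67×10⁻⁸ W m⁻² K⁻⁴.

Stefan–Boltzmann: P = εσAT⁴ = 0.95 × 5.67×10⁻⁸ × 11.4 × (1072)⁴ = 0.95 × 5.67×10⁻⁸ × 11.4 × 1.32×10^12.
P = 8.11×10^5 W.

P ≈ 8.11×10^5 W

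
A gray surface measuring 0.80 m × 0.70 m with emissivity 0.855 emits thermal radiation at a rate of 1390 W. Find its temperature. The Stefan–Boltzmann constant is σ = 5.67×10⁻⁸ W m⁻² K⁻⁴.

T ≈ 476 K

A = 0.80 × 0.70 = 0.560 m².
From P = εσAT⁴, T = (P / εσA)^(1/4) = (1390 / (0.855 × 5.67×10⁻⁸ × 0.560))^(1/4).
T = (5.12×10^10)^(1/4) = 476 K.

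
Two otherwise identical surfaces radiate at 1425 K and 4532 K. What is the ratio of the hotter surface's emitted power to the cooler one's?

P ∝ T⁴, so the ratio is (4532/1425)⁴ = (3.180)⁴ = 102.

ratio ≈ 102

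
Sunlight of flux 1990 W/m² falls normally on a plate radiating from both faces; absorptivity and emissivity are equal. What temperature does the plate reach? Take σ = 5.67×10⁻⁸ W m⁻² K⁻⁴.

T ≈ 364 K

Absorbed flux αS = emitted flux 2εσT⁴ per unit area; with α = ε this gives T = (S/2σ)^(1/4).
T = (1990 / (2 × 5.67×10⁻⁸))^(1/4) = (1.75×10^10)^(1/4).
T = 364 K.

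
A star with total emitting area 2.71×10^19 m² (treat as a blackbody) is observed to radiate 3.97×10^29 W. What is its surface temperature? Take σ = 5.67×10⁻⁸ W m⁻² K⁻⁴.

From P = σAT⁴, T = (P / σA)^(1/4) = (3.97×10^29 / (5.67×10⁻⁸ × 2.71×10^19))^(1/4).
T = (2.58×10^17)^(1/4) = 22500 K.

T ≈ 22500 K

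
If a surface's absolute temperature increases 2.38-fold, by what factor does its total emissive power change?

factor ≈ 32.1

P ∝ T⁴, so the power scales as (2.38)⁴ = 32.1.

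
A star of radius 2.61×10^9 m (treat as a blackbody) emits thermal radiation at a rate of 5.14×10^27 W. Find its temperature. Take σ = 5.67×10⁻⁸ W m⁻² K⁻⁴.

T ≈ 5700 K

A = 4πr² = 4π × (2.61×10^9)² = 8.56×10^19 m².
From P = σAT⁴, T = (P / σA)^(1/4) = (5.14×10^27 / (5.67×10⁻⁸ × 8.56×10^19))^(1/4).
T = (1.06×10^15)^(1/4) = 5700 K.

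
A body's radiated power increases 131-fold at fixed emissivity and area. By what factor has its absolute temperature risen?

P ∝ T⁴ ⇒ T ∝ P^(1/4), so T scales by (131)^(1/4) = 3.38.

factor ≈ 3.38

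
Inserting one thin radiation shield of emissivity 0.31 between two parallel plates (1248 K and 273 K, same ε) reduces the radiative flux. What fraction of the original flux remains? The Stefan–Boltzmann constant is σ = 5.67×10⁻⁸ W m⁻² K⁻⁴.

With N identical shields there are N+1 = 2 gaps in series, each with the same radiative resistance, so the flux falls to 1/(N+1) of its unshielded value.

ratio ≈ 0.500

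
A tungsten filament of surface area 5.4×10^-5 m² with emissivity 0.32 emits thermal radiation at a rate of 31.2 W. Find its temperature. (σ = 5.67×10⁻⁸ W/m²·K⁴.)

From P = εσAT⁴, T = (P / εσA)^(1/4) = (31.2 / (0.32 × 5.67×10⁻⁸ × 5.40×10^-5))^(1/4).
T = (3.18×10^13)^(1/4) = 2380 K.

T ≈ 2380 K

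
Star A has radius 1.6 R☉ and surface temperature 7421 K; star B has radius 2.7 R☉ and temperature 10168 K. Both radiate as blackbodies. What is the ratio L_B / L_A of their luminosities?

L = 4πR²σT⁴ ∝ R²T⁴, so L_B/L_A = (2.7/1.6)² × (10168/7421)⁴ = 2.85 × 3.52 = 10.0.

L_B/L_A ≈ 10.0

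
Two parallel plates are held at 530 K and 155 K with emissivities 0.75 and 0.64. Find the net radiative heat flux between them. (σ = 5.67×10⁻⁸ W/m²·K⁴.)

For two large parallel gray plates, q = σ(T₁⁴ − T₂⁴) / (1/ε₁ + 1/ε₂ − 1).
1/ε₁ + 1/ε₂ − 1 = 1/0.75 + 1/0.64 − 1 = 1.896.
T₁⁴ − T₂⁴ = 7.89×10^10 − 5.77×10^8 = 7.83×10^10 K⁴.
q = 5.67×10⁻⁸ × 7.83×10^10 / 1.896 = 2340 W/m².

q ≈ 2340 W/m²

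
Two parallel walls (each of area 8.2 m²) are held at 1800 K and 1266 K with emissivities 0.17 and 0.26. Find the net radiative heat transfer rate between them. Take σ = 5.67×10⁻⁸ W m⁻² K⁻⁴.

Q ≈ 4.22×10^5 W

For two large parallel gray plates, q = σ(T₁⁴ − T₂⁴) / (1/ε₁ + 1/ε₂ − 1).
1/ε₁ + 1/ε₂ − 1 = 1/0.17 + 1/0.26 − 1 = 8.729.
T₁⁴ − T₂⁴ = 1.05×10^13 − 2.57×10^12 = 7.93×10^12 K⁴.
q = 5.67×10⁻⁸ × 7.93×10^12 / 8.729 = 51500 W/m².
Q = q·A = 51500 × 8.2 = 4.22×10^5 W.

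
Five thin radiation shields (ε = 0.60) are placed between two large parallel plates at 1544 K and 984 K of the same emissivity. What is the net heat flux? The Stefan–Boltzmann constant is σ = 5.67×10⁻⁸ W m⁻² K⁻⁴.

q ≈ 19200 W/m²

Each of the 6 gaps contributes resistance (2/ε − 1) = 2/0.60 − 1 = 2.333; total = 14.00.
q = σ(T₁⁴ − T₂⁴) / 14.00 = 5.67×10⁻⁸ × 4.75×10^12 / 14.00 = 19200 W/m².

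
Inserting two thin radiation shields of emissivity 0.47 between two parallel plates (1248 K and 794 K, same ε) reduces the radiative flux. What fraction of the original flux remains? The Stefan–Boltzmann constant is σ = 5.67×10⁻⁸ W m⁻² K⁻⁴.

ratio ≈ 0.333

With N identical shields there are N+1 = 3 gaps in series, each with the same radiative resistance, so the flux falls to 1/(N+1) of its unshielded value.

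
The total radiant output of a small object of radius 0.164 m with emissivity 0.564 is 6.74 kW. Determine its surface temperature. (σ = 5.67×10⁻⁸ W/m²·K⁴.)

T ≈ 889 K

A = 4πr² = 4π × (0.164)² = 0.338 m².
From P = εσAT⁴, T = (P / εσA)^(1/4) = (6740 / (0.564 × 5.67×10⁻⁸ × 0.338))^(1/4).
T = (6.24×10^11)^(1/4) = 889 K.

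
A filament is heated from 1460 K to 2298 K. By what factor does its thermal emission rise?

ratio ≈ 6.14

P ∝ T⁴, so the ratio is (2298/1460)⁴ = (1.574)⁴ = 6.14.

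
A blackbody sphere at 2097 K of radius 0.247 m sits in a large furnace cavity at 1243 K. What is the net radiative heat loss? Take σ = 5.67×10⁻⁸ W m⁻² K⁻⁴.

Q ≈ 7.37×10^5 W

A = 4πr² = 4π × (0.247)² = 0.767 m².
Q = σA(T⁴ − T_s⁴). T⁴ − T_s⁴ = (2097)⁴ − (1243)⁴ = 1.93×10^13 − 2.39×10^12 = 1.70×10^13 K⁴.
Q = 5.67×10⁻⁸ × 0.767 × 1.70×10^13 = 7.37×10^5 W.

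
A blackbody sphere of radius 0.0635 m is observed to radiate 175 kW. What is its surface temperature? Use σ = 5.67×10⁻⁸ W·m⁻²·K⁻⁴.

A = 4πr² = 4π × (0.0635)² = 0.0507 m².
From P = σAT⁴, T = (P / σA)^(1/4) = (1.75×10^5 / (5.67×10⁻⁸ × 0.0507))^(1/4).
T = (6.09×10^13)^(1/4) = 2790 K.

T ≈ 2790 K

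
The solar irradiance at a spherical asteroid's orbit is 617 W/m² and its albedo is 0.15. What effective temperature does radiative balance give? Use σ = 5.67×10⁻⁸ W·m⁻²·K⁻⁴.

Power absorbed = (1−a)S·πR²; power emitted = 4πR²σT⁴. Equating and cancelling πR²:
T = ((1−a)S / 4σ)^(1/4) = (524 / (4 × 5.67×10⁻⁸))^(1/4) = (2.31×10^9)^(1/4).
T = 219 K.

T ≈ 219 K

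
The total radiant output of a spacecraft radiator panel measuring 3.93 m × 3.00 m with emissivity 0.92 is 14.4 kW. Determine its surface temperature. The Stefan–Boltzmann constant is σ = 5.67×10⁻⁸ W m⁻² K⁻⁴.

T ≈ 391 K

A = 3.93 × 3.00 = 11.8 m².
From P = εσAT⁴, T = (P / εσA)^(1/4) = (14400 / (0.92 × 5.67×10⁻⁸ × 11.8))^(1/4).
T = (2.34×10^10)^(1/4) = 391 K.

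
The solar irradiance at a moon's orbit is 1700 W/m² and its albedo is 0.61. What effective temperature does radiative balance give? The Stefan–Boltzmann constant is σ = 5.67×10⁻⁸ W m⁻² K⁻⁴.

Power absorbed = (1−a)S·πR²; power emitted = 4πR²σT⁴. Equating and cancelling πR²:
T = ((1−a)S / 4σ)^(1/4) = (663 / (4 × 5.67×10⁻⁸))^(1/4) = (2.92×10^9)^(1/4).
T = 233 K.

T ≈ 233 K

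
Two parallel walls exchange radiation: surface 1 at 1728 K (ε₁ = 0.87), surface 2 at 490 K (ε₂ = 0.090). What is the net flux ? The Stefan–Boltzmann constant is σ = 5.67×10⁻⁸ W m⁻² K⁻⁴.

q ≈ 44600 W/m²

For two large parallel gray plates, q = σ(T₁⁴ − T₂⁴) / (1/ε₁ + 1/ε₂ − 1).
1/ε₁ + 1/ε₂ − 1 = 1/0.87 + 1/0.090 − 1 = 11.26.
T₁⁴ − T₂⁴ = 8.92×10^12 − 5.76×10^10 = 8.86×10^12 K⁴.
q = 5.67×10⁻⁸ × 8.86×10^12 / 11.26 = 44600 W/m².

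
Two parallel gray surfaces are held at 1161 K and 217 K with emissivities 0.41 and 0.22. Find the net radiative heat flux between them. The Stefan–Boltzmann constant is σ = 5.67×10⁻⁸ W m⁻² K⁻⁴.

q ≈ 17200 W/m²

For two large parallel gray plates, q = σ(T₁⁴ − T₂⁴) / (1/ε₁ + 1/ε₂ − 1).
1/ε₁ + 1/ε₂ − 1 = 1/0.41 + 1/0.22 − 1 = 5.984.
T₁⁴ − T₂⁴ = 1.82×10^12 − 2.22×10^9 = 1.81×10^12 K⁴.
q = 5.67×10⁻⁸ × 1.81×10^12 / 5.984 = 17200 W/m².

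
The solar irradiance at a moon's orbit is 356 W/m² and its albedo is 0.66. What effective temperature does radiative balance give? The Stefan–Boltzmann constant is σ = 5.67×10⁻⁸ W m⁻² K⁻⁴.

T ≈ 152 K

Power absorbed = (1−a)S·πR²; power emitted = 4πR²σT⁴. Equating and cancelling πR²:
T = ((1−a)S / 4σ)^(1/4) = (121 / (4 × 5.67×10⁻⁸))^(1/4) = (5.34×10^8)^(1/4).
T = 152 K.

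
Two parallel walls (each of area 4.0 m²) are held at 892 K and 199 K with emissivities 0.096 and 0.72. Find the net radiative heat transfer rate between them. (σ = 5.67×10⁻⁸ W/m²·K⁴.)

For two large parallel gray plates, q = σ(T₁⁴ − T₂⁴) / (1/ε₁ + 1/ε₂ − 1).
1/ε₁ + 1/ε₂ − 1 = 1/0.096 + 1/0.72 − 1 = 10.81.
T₁⁴ − T₂⁴ = 6.33×10^11 − 1.57×10^9 = 6.32×10^11 K⁴.
q = 5.67×10⁻⁸ × 6.32×10^11 / 10.81 = 3310 W/m².
Q = q·A = 3310 × 4.0 = 13300 W.

Q ≈ 13300 W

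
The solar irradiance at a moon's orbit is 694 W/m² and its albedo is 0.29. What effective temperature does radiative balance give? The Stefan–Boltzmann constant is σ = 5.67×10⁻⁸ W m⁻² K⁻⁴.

T ≈ 216 K

Power absorbed = (1−a)S·πR²; power emitted = 4πR²σT⁴. Equating and cancelling πR²:
T = ((1−a)S / 4σ)^(1/4) = (493 / (4 × 5.67×10⁻⁸))^(1/4) = (2.17×10^9)^(1/4).
T = 216 K.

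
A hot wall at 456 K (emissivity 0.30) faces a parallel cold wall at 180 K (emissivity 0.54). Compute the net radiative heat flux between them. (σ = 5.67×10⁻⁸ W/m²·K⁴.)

For two large parallel gray plates, q = σ(T₁⁴ − T₂⁴) / (1/ε₁ + 1/ε₂ − 1).
1/ε₁ + 1/ε₂ − 1 = 1/0.30 + 1/0.54 − 1 = 4.185.
T₁⁴ − T₂⁴ = 4.32×10^10 − 1.05×10^9 = 4.22×10^10 K⁴.
q = 5.67×10⁻⁸ × 4.22×10^10 / 4.185 = 572 W/m².

q ≈ 572 W/m²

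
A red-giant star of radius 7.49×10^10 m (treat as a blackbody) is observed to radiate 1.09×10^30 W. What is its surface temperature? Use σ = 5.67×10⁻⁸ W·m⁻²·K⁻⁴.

A = 4πr² = 4π × (7.49×10^10)² = 7.05×10^22 m².
From P = σAT⁴, T = (P / σA)^(1/4) = (1.09×10^30 / (5.67×10⁻⁸ × 7.05×10^22))^(1/4).
T = (2.73×10^14)^(1/4) = 4060 K.

T ≈ 4060 K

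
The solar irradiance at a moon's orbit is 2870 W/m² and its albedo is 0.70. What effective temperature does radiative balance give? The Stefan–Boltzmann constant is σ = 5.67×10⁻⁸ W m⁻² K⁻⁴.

Power absorbed = (1−a)S·πR²; power emitted = 4πR²σT⁴. Equating and cancelling πR²:
T = ((1−a)S / 4σ)^(1/4) = (861 / (4 × 5.67×10⁻⁸))^(1/4) = (3.80×10^9)^(1/4).
T = 248 K.

T ≈ 248 K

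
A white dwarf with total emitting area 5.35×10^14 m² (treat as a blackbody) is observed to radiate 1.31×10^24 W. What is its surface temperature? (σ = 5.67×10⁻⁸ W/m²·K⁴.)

From P = σAT⁴, T = (P / σA)^(1/4) = (1.31×10^24 / (5.67×10⁻⁸ × 5.35×10^14))^(1/4).
T = (4.32×10^16)^(1/4) = 14400 K.

T ≈ 14400 K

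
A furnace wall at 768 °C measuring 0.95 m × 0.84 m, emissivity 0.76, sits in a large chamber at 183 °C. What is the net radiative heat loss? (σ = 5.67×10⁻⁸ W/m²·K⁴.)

A = 0.95 × 0.84 = 0.798 m².
Convert: 768 °C = 1041 K; 183 °C = 456 K.
Q = εσA(T⁴ − T_s⁴). T⁴ − T_s⁴ = (1041)⁴ − (456)⁴ = 1.17×10^12 − 4.32×10^10 = 1.13×10^12 K⁴.
Q = 0.76 × 5.67×10⁻⁸ × 0.798 × 1.13×10^12 = 38900 W.

Q ≈ 38900 W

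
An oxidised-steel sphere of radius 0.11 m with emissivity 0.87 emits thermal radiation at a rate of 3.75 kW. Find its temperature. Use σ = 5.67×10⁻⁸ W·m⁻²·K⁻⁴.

A = 4πr² = 4π × (0.11)² = 0.152 m².
From P = εσAT⁴, T = (P / εσA)^(1/4) = (3750 / (0.87 × 5.67×10⁻⁸ × 0.152))^(1/4).
T = (5.00×10^11)^(1/4) = 841 K.

T ≈ 841 K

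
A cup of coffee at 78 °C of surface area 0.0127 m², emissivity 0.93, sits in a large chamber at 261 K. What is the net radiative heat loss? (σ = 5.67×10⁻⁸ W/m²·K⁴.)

Convert: 78 °C = 351 K.
Q = εσA(T⁴ − T_s⁴). T⁴ − T_s⁴ = (351)⁴ − (261)⁴ = 1.52×10^10 − 4.64×10^9 = 1.05×10^10 K⁴.
Q = 0.93 × 5.67×10⁻⁸ × 0.0127 × 1.05×10^10 = 7.06 W.

Q ≈ 7.06 W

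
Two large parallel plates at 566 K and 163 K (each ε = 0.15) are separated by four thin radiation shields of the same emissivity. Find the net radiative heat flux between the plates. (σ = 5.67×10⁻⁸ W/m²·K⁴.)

q ≈ 93.7 W/m²

Each of the 5 gaps contributes resistance (2/ε − 1) = 2/0.15 − 1 = 12.33; total = 61.67.
q = σ(T₁⁴ − T₂⁴) / 61.67 = 5.67×10⁻⁸ × 1.02×10^11 / 61.67 = 93.7 W/m².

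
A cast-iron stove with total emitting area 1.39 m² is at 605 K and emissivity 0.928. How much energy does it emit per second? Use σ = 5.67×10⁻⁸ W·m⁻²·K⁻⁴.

Stefan–Boltzmann: P = εσAT⁴ = 0.928 × 5.67×10⁻⁸ × 1.39 × (605)⁴ = 0.928 × 5.67×10⁻⁸ × 1.39 × 1.34×10^11.
P = 9800 W.

P ≈ 9800 W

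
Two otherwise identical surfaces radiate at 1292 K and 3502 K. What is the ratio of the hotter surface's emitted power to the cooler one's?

P ∝ T⁴, so the ratio is (3502/1292)⁴ = (2.711)⁴ = 54.0.

ratio ≈ 54.0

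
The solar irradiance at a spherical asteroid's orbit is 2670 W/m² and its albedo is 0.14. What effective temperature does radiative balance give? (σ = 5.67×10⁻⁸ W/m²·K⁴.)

T ≈ 317 K

Power absorbed = (1−a)S·πR²; power emitted = 4πR²σT⁴. Equating and cancelling πR²:
T = ((1−a)S / 4σ)^(1/4) = (2300 / (4 × 5.67×10⁻⁸))^(1/4) = (1.01×10^10)^(1/4).
T = 317 K.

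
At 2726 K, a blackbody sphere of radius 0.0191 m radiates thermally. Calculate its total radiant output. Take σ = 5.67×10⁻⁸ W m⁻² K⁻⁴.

P ≈ 14400 W

A = 4πr² = 4π × (0.0191)² = 4.58×10^-3 m².
P = σAT⁴ = 5.67×10⁻⁸ × 4.58×10^-3 × (2726)⁴ = 5.67×10⁻⁸ × 4.58×10^-3 × 5.52×10^13.
P = 14400 W.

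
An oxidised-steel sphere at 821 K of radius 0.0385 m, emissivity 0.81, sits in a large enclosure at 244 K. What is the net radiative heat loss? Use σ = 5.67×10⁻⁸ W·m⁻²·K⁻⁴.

A = 4πr² = 4π × (0.0385)² = 0.0186 m².
Q = εσA(T⁴ − T_s⁴). T⁴ − T_s⁴ = (821)⁴ − (244)⁴ = 4.54×10^11 − 3.54×10^9 = 4.51×10^11 K⁴.
Q = 0.81 × 5.67×10⁻⁸ × 0.0186 × 4.51×10^11 = 386 W.

Q ≈ 386 W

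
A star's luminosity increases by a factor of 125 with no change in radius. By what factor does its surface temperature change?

factor ≈ 3.34

P ∝ T⁴ ⇒ T ∝ P^(1/4), so T scales by (125)^(1/4) = 3.34.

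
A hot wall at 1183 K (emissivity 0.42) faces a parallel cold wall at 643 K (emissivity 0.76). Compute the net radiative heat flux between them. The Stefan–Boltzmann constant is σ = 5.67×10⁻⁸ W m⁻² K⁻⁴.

For two large parallel gray plates, q = σ(T₁⁴ − T₂⁴) / (1/ε₁ + 1/ε₂ − 1).
1/ε₁ + 1/ε₂ − 1 = 1/0.42 + 1/0.76 − 1 = 2.697.
T₁⁴ − T₂⁴ = 1.96×10^12 − 1.71×10^11 = 1.79×10^12 K⁴.
q = 5.67×10⁻⁸ × 1.79×10^12 / 2.697 = 37600 W/m².

q ≈ 37600 W/m²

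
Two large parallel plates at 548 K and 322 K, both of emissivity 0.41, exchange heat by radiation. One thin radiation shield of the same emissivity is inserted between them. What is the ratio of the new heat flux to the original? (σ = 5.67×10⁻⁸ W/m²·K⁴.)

ratio ≈ 0.500

With N identical shields there are N+1 = 2 gaps in series, each with the same radiative resistance, so the flux falls to 1/(N+1) of its unshielded value.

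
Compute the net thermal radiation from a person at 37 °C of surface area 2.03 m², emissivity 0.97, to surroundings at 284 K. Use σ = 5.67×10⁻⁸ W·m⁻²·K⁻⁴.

Convert: 37 °C = 310 K.
Q = εσA(T⁴ − T_s⁴). T⁴ − T_s⁴ = (310)⁴ − (284)⁴ = 9.24×10^9 − 6.51×10^9 = 2.73×10^9 K⁴.
Q = 0.97 × 5.67×10⁻⁸ × 2.03 × 2.73×10^9 = 305 W.

Q ≈ 305 W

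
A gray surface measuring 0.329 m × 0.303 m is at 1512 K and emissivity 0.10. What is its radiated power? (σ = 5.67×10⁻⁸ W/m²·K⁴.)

A = 0.329 × 0.303 = 0.0997 m².
P = εσAT⁴ = 0.10 × 5.67×10⁻⁸ × 0.0997 × (1512)⁴ = 0.10 × 5.67×10⁻⁸ × 0.0997 × 5.23×10^12.
P = 2950 W.

P ≈ 2950 W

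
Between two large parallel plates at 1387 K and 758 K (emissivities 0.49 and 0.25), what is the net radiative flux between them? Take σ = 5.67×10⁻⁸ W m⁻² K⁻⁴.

For two large parallel gray plates, q = σ(T₁⁴ − T₂⁴) / (1/ε₁ + 1/ε₂ − 1).
1/ε₁ + 1/ε₂ − 1 = 1/0.49 + 1/0.25 − 1 = 5.041.
T₁⁴ − T₂⁴ = 3.70×10^12 − 3.30×10^11 = 3.37×10^12 K⁴.
q = 5.67×10⁻⁸ × 3.37×10^12 / 5.041 = 37900 W/m².

q ≈ 37900 W/m²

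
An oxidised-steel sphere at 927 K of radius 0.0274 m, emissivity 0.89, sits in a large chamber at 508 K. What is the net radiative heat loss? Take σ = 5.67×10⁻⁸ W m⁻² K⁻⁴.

A = 4πr² = 4π × (0.0274)² = 9.43×10^-3 m².
Q = εσA(T⁴ − T_s⁴). T⁴ − T_s⁴ = (927)⁴ − (508)⁴ = 7.38×10^11 − 6.66×10^10 = 6.72×10^11 K⁴.
Q = 0.89 × 5.67×10⁻⁸ × 9.43×10^-3 × 6.72×10^11 = 320 W.

Q ≈ 320 W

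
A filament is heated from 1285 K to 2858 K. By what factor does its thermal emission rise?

P ∝ T⁴, so the ratio is (2858/1285)⁴ = (2.224)⁴ = 24.5.

ratio ≈ 24.5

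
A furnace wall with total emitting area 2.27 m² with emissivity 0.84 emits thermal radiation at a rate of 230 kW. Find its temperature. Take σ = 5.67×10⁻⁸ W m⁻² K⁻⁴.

From P = εσAT⁴, T = (P / εσA)^(1/4) = (2.30×10^5 / (0.84 × 5.67×10⁻⁸ × 2.27))^(1/4).
T = (2.13×10^12)^(1/4) = 1210 K.

T ≈ 1210 K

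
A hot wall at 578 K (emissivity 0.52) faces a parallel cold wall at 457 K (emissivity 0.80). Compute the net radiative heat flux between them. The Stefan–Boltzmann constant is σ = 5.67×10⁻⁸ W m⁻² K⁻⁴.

For two large parallel gray plates, q = σ(T₁⁴ − T₂⁴) / (1/ε₁ + 1/ε₂ − 1).
1/ε₁ + 1/ε₂ − 1 = 1/0.52 + 1/0.80 − 1 = 2.173.
T₁⁴ − T₂⁴ = 1.12×10^11 − 4.36×10^10 = 6.80×10^10 K⁴.
q = 5.67×10⁻⁸ × 6.80×10^10 / 2.173 = 1770 W/m².

q ≈ 1770 W/m²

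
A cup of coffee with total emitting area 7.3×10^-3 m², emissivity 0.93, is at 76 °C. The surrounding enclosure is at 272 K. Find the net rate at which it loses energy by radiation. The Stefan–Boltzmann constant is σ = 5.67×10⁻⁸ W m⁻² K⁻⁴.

Q ≈ 3.60 W

Convert: 76 °C = 349 K.
Q = εσA(T⁴ − T_s⁴). T⁴ − T_s⁴ = (349)⁴ − (272)⁴ = 1.48×10^10 − 5.47×10^9 = 9.36×10^9 K⁴.
Q = 0.93 × 5.67×10⁻⁸ × 7.30×10^-3 × 9.36×10^9 = 3.60 W.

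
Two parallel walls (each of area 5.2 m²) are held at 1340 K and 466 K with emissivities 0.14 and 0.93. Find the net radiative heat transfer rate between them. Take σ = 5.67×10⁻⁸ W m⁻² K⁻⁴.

Q ≈ 1.30×10^5 W

For two large parallel gray plates, q = σ(T₁⁴ − T₂⁴) / (1/ε₁ + 1/ε₂ − 1).
1/ε₁ + 1/ε₂ − 1 = 1/0.14 + 1/0.93 − 1 = 7.218.
T₁⁴ − T₂⁴ = 3.22×10^12 − 4.72×10^10 = 3.18×10^12 K⁴.
q = 5.67×10⁻⁸ × 3.18×10^12 / 7.218 = 25000 W/m².
Q = q·A = 25000 × 5.2 = 1.30×10^5 W.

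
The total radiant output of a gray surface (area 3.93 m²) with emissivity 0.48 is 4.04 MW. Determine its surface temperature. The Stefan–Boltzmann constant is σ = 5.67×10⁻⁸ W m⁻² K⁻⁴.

From P = εσAT⁴, T = (P / εσA)^(1/4) = (4.04×10^6 / (0.48 × 5.67×10⁻⁸ × 3.93))^(1/4).
T = (3.78×10^13)^(1/4) = 2480 K.

T ≈ 2480 K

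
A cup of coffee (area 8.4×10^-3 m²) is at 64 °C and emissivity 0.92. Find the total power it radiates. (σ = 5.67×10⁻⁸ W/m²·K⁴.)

P ≈ 5.65 W

64 °C = 337 K.
Stefan–Boltzmann: P = εσAT⁴ = 0.92 × 5.67×10⁻⁸ × 8.40×10^-3 × (337)⁴ = 0.92 × 5.67×10⁻⁸ × 8.40×10^-3 × 1.29×10^10.
P = 5.65 W.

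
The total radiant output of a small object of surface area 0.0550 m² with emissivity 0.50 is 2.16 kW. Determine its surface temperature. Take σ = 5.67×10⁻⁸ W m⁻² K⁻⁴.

T ≈ 1080 K

From P = εσAT⁴, T = (P / εσA)^(1/4) = (2160 / (0.50 × 5.67×10⁻⁸ × 0.0550))^(1/4).
T = (1.39×10^12)^(1/4) = 1080 K.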